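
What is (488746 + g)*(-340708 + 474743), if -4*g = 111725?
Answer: 247061220065/4 ≈ 6.1765e+10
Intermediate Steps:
g = -111725/4 (g = -¼*111725 = -111725/4 ≈ -27931.)
(488746 + g)*(-340708 + 474743) = (488746 - 111725/4)*(-340708 + 474743) = (1843259/4)*134035 = 247061220065/4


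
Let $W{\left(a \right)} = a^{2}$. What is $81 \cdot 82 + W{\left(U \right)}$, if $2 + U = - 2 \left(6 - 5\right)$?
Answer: $6658$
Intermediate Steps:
$U = -4$ ($U = -2 - 2 \left(6 - 5\right) = -2 - 2 = -4$)
$81 \cdot 82 + W{\left(U \right)} = 81 \cdot 82 + \left(-4\right)^{2} = 6642 + 16 = 6658$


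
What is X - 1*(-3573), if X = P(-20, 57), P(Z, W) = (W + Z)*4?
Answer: 3721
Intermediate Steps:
P(Z, W) = 4*W + 4*Z
X = 148 (X = 4*57 + 4*(-20) = 228 - 80 = 148)
X - 1*(-3573) = 148 - 1*(-3573) = 148 + 3573 = 3721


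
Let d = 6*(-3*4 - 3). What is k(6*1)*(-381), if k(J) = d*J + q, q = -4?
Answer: 207264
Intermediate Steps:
d = -90 (d = 6*(-12 - 3) = 6*(-15) = -90)
k(J) = -4 - 90*J (k(J) = -90*J - 4 = -4 - 90*J)
k(6*1)*(-381) = (-4 - 540)*(-381) = -544*(-381) = 207264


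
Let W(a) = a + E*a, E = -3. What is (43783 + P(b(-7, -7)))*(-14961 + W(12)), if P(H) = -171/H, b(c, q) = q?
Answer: -4595180220/7 ≈ -6.5645e+8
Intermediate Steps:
W(a) = -2*a (W(a) = a - 3*a = -2*a)
(43783 + P(b(-7, -7)))*(-14961 + W(12)) = (43783 - 171/(-7))*(-14961 - 2*12) = (43783 - 171*(-1/7))*(-14961 - 24) = (43783 + 171/7)*(-14985) = (306652/7)*(-14985) = -4595180220/7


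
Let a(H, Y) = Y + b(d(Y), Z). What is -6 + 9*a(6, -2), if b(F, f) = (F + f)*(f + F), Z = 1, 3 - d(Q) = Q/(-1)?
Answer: 12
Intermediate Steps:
d(Q) = 3 + Q (d(Q) = 3 - Q/(-1) = 3 - Q*(-1) = 3 - (-1)*Q = 3 + Q)
b(F, f) = (F + f)**2 (b(F, f) = (F + f)*(F + f) = (F + f)**2)
a(H, Y) = Y + (4 + Y)**2 (a(H, Y) = Y + ((3 + Y) + 1)**2 = Y + (4 + Y)**2)
-6 + 9*a(6, -2) = -6 + 9*(-2 + (4 - 2)**2) = -6 + 9*(-2 + 2**2) = -6 + 9*(-2 + 4) = -6 + 9*2 = -6 + 18 = 12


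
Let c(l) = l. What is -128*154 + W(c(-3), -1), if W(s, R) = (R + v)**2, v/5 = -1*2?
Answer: -19591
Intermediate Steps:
v = -10 (v = 5*(-1*2) = 5*(-2) = -10)
W(s, R) = (-10 + R)**2 (W(s, R) = (R - 10)**2 = (-10 + R)**2)
-128*154 + W(c(-3), -1) = -128*154 + (-10 - 1)**2 = -19712 + (-11)**2 = -19712 + 121 = -19591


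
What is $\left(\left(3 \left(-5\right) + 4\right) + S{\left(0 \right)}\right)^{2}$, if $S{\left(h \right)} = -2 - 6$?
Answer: $361$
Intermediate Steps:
$S{\left(h \right)} = -8$ ($S{\left(h \right)} = -2 - 6 = -8$)
$\left(\left(3 \left(-5\right) + 4\right) + S{\left(0 \right)}\right)^{2} = \left(\left(3 \left(-5\right) + 4\right) - 8\right)^{2} = \left(\left(-15 + 4\right) - 8\right)^{2} = \left(-11 - 8\right)^{2} = \left(-19\right)^{2} = 361$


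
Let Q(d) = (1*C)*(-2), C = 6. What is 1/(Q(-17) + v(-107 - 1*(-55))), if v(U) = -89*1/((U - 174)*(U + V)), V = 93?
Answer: -9266/111103 ≈ -0.083400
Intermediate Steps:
Q(d) = -12 (Q(d) = (1*6)*(-2) = 6*(-2) = -12)
v(U) = -89/((-174 + U)*(93 + U)) (v(U) = -89*1/((U - 174)*(U + 93)) = -89*1/((-174 + U)*(93 + U)) = -89/((-174 + U)*(93 + U)))
1/(Q(-17) + v(-107 - 1*(-55))) = 1/(-12 + 89/(16182 - (-107 - 1*(-55))**2 + 81*(-107 - 1*(-55)))) = 1/(-12 + 89/(16182 - (-107 + 55)**2 + 81*(-107 + 55))) = 1/(-12 + 89/(16182 - 1*(-52)**2 + 81*(-52))) = 1/(-12 + 89/(16182 - 1*2704 - 4212)) = 1/(-12 + 89/(16182 - 2704 - 4212)) = 1/(-12 + 89/9266) = 1/(-111103/9266) = -9266/111103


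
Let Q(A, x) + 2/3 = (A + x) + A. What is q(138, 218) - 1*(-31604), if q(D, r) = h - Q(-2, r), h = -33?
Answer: 94073/3 ≈ 31358.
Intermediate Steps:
Q(A, x) = -2/3 + x + 2*A (Q(A, x) = -2/3 + ((A + x) + A) = -2/3 + (x + 2*A) = -2/3 + x + 2*A)
q(D, r) = -85/3 - r (q(D, r) = -33 - (-2/3 + r + 2*(-2)) = -33 - (-2/3 + r - 4) = -33 - (-14/3 + r) = -33 + (14/3 - r) = -85/3 - r)
q(138, 218) - 1*(-31604) = (-85/3 - 1*218) - 1*(-31604) = (-85/3 - 218) + 31604 = -739/3 + 31604 = 94073/3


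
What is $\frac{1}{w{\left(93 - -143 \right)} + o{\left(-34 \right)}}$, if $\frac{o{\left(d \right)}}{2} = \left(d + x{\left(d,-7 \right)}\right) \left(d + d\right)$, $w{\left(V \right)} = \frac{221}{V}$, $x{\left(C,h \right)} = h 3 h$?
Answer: $- \frac{236}{3626627} \approx -6.5074 \cdot 10^{-5}$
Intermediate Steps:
$x{\left(C,h \right)} = 3 h^{2}$ ($x{\left(C,h \right)} = 3 h h = 3 h^{2}$)
$o{\left(d \right)} = 4 d \left(147 + d\right)$ ($o{\left(d \right)} = 2 \left(d + 3 \left(-7\right)^{2}\right) \left(d + d\right) = 2 \left(d + 3 \cdot 49\right) 2 d = 2 \left(d + 147\right) 2 d = 2 \left(147 + d\right) 2 d = 2 \cdot 2 d \left(147 + d\right) = 4 d \left(147 + d\right)$)
$\frac{1}{w{\left(93 - -143 \right)} + o{\left(-34 \right)}} = \frac{1}{\frac{221}{93 - -143} + 4 \left(-34\right) \left(147 - 34\right)} = \frac{1}{\frac{221}{93 + 143} + 4 \left(-34\right) 113} = \frac{1}{\frac{221}{236} - 15368} = \frac{1}{- \frac{3626627}{236}} = - \frac{236}{3626627}$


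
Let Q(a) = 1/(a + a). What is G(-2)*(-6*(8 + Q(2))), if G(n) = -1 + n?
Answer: 297/2 ≈ 148.50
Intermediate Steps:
Q(a) = 1/(2*a)
G(-2)*(-6*(8 + Q(2))) = (-1 - 2)*(-6*(8 + (½)/2)) = -(-18)*(8 + (½)*(½)) = -(-18)*(8 + ¼) = -(-18)*33/4 = -3*(-99/2) = 297/2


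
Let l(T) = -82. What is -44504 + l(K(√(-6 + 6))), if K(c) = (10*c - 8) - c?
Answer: -44586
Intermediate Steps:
K(c) = -8 + 9*c (K(c) = (-8 + 10*c) - c = -8 + 9*c)
-44504 + l(K(√(-6 + 6))) = -44504 - 82 = -44586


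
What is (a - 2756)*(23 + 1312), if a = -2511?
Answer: -7031445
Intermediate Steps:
(a - 2756)*(23 + 1312) = (-2511 - 2756)*(23 + 1312) = -5267*1335 = -7031445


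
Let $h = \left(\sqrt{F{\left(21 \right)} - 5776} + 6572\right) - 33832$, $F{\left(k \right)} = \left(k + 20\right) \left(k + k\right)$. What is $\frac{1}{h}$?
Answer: $- \frac{13630}{371555827} - \frac{i \sqrt{4054}}{743111654} \approx -3.6684 \cdot 10^{-5} - 8.5682 \cdot 10^{-8} i$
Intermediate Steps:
$F{\left(k \right)} = 2 k \left(20 + k\right)$ ($F{\left(k \right)} = \left(20 + k\right) 2 k = 2 k \left(20 + k\right)$)
$h = -27260 + i \sqrt{4054}$ ($h = \left(\sqrt{2 \cdot 21 \left(20 + 21\right) - 5776} + 6572\right) - 33832 = \left(\sqrt{2 \cdot 21 \cdot 41 - 5776} + 6572\right) - 33832 = \left(\sqrt{1722 - 5776} + 6572\right) - 33832 = \left(\sqrt{-4054} + 6572\right) - 33832 = \left(i \sqrt{4054} + 6572\right) - 33832 = \left(6572 + i \sqrt{4054}\right) - 33832 = -27260 + i \sqrt{4054} \approx -27260.0 + 63.671 i$)
$\frac{1}{h} = \frac{1}{-27260 + i \sqrt{4054}}$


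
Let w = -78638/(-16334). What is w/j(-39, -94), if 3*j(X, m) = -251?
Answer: -117957/2049917 ≈ -0.057542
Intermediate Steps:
j(X, m) = -251/3 (j(X, m) = (⅓)*(-251) = -251/3)
w = 39319/8167 (w = -78638*(-1/16334) = 39319/8167 ≈ 4.8144)
w/j(-39, -94) = 39319/(8167*(-251/3)) = (39319/8167)*(-3/251) = -117957/2049917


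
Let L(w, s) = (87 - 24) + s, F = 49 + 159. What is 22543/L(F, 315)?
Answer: 22543/378 ≈ 59.638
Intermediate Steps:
F = 208
L(w, s) = 63 + s
22543/L(F, 315) = 22543/(63 + 315) = 22543/378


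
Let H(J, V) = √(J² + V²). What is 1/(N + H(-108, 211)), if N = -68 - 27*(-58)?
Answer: 1498/2187819 - √56185/2187819 ≈ 0.00057636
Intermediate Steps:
N = 1498 (N = -68 + 1566 = 1498)
1/(N + H(-108, 211)) = 1/(1498 + √((-108)² + 211²)) = 1/(1498 + √(11664 + 44521)) = 1/(1498 + √56185)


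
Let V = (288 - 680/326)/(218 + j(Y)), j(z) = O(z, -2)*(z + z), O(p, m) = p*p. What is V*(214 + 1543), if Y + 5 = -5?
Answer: -40941614/145233 ≈ -281.90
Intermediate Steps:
O(p, m) = p²
Y = -10 (Y = -5 - 5 = -10)
j(z) = 2*z³ (j(z) = z²*(z + z) = z²*(2*z) = 2*z³)
V = -23302/145233 (V = (288 - 680/326)/(218 + 2*(-10)³) = (288 - 680*1/326)/(218 + 2*(-1000)) = (288 - 340/163)/(218 - 2000) = (46604/163)/(-1782) = (46604/163)*(-1/1782) = -23302/145233 ≈ -0.16045)
V*(214 + 1543) = -23302*(214 + 1543)/145233 = -23302/145233*1757 = -40941614/145233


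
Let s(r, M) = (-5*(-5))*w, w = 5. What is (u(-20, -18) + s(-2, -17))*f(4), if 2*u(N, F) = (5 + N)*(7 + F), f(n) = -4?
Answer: -830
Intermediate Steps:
u(N, F) = (5 + N)*(7 + F)/2 (u(N, F) = ((5 + N)*(7 + F))/2 = (5 + N)*(7 + F)/2)
s(r, M) = 125 (s(r, M) = -5*(-5)*5 = 25*5 = 125)
(u(-20, -18) + s(-2, -17))*f(4) = ((35/2 + (5/2)*(-18) + (7/2)*(-20) + (1/2)*(-18)*(-20)) + 125)*(-4) = ((35/2 - 45 - 70 + 180) + 125)*(-4) = (165/2 + 125)*(-4) = (415/2)*(-4) = -830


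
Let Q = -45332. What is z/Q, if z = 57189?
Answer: -57189/45332 ≈ -1.2616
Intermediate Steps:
z/Q = 57189/(-45332) = 57189*(-1/45332) = -57189/45332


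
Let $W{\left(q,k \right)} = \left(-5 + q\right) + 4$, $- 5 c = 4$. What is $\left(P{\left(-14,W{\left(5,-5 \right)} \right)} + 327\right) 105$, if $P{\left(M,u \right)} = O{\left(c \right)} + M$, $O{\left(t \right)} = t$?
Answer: $32781$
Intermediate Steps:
$c = - \frac{4}{5}$ ($c = \left(- \frac{1}{5}\right) 4 = - \frac{4}{5} \approx -0.8$)
$W{\left(q,k \right)} = -1 + q$
$P{\left(M,u \right)} = - \frac{4}{5} + M$
$\left(P{\left(-14,W{\left(5,-5 \right)} \right)} + 327\right) 105 = \left(\left(- \frac{4}{5} - 14\right) + 327\right) 105 = \left(- \frac{74}{5} + 327\right) 105 = \frac{1561}{5} \cdot 105 = 32781$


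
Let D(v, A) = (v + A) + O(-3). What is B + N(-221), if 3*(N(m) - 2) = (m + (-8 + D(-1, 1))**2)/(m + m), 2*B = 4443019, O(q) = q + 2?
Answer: 2945724389/1326 ≈ 2.2215e+6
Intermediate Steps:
O(q) = 2 + q
D(v, A) = -1 + A + v (D(v, A) = (v + A) + (2 - 3) = (A + v) - 1 = -1 + A + v)
B = 4443019/2 (B = (1/2)*4443019 = 4443019/2 ≈ 2.2215e+6)
N(m) = 2 + (81 + m)/(6*m) (N(m) = 2 + ((m + (-8 + (-1 + 1 - 1))**2)/(m + m))/3 = 2 + ((m + (-8 - 1)**2)/((2*m)))/3 = 2 + ((m + (-9)**2)*(1/(2*m)))/3 = 2 + ((m + 81)*(1/(2*m)))/3 = 2 + ((81 + m)*(1/(2*m)))/3 = 2 + ((81 + m)/(2*m))/3 = 2 + (81 + m)/(6*m))
B + N(-221) = 4443019/2 + (1/6)*(81 + 13*(-221))/(-221) = 4443019/2 + (1/6)*(-1/221)*(81 - 2873) = 4443019/2 + (1/6)*(-1/221)*(-2792) = 4443019/2 + 1396/663 = 2945724389/1326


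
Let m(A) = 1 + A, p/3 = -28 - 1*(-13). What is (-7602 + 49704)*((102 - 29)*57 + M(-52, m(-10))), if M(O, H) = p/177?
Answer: 10335367368/59 ≈ 1.7518e+8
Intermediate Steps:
p = -45 (p = 3*(-28 - 1*(-13)) = 3*(-28 + 13) = 3*(-15) = -45)
M(O, H) = -15/59 (M(O, H) = -45/177 = -45*1/177 = -15/59)
(-7602 + 49704)*((102 - 29)*57 + M(-52, m(-10))) = (-7602 + 49704)*((102 - 29)*57 - 15/59) = 42102*(73*57 - 15/59) = 42102*(4161 - 15/59) = 42102*(245484/59) = 10335367368/59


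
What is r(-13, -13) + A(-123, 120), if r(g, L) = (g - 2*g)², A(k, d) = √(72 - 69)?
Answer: 169 + √3 ≈ 170.73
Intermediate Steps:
A(k, d) = √3
r(g, L) = g² (r(g, L) = (-g)² = g²)
r(-13, -13) + A(-123, 120) = (-13)² + √3 = 169 + √3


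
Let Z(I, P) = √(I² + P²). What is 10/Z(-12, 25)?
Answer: 10*√769/769 ≈ 0.36061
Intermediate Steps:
10/Z(-12, 25) = 10/(√((-12)² + 25²)) = 10/(√(144 + 625)) = 10/(√769) = 10*(√769/769) = 10*√769/769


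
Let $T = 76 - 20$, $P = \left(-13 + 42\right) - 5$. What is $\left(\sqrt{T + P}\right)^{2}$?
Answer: $80$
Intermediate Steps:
$P = 24$ ($P = 29 - 5 = 24$)
$T = 56$
$\left(\sqrt{T + P}\right)^{2} = \left(\sqrt{56 + 24}\right)^{2} = \left(\sqrt{80}\right)^{2} = \left(4 \sqrt{5}\right)^{2} = 80$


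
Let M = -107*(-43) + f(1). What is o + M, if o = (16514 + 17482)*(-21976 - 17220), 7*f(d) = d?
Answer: -9327518304/7 ≈ -1.3325e+9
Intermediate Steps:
f(d) = d/7
o = -1332507216 (o = 33996*(-39196) = -1332507216)
M = 32208/7 (M = -107*(-43) + (⅐)*1 = 4601 + ⅐ = 32208/7 ≈ 4601.1)
o + M = -1332507216 + 32208/7 = -9327518304/7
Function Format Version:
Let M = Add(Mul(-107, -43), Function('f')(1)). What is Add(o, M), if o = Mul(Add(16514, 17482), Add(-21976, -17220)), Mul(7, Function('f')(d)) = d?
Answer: Rational(-9327518304, 7) ≈ -1.3325e+9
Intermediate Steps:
Function('f')(d) = Mul(Rational(1, 7), d)
o = -1332507216 (o = Mul(33996, -39196) = -1332507216)
M = Rational(32208, 7) (M = Add(Mul(-107, -43), Mul(Rational(1, 7), 1)) = Add(4601, Rational(1, 7)) = Rational(32208, 7) ≈ 4601.1)
Add(o, M) = Add(-1332507216, Rational(32208, 7)) = Rational(-9327518304, 7)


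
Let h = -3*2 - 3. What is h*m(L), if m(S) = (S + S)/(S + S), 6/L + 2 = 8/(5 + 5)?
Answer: -9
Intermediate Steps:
L = -5 (L = 6/(-2 + 8/(5 + 5)) = 6/(-2 + 8/10) = 6/(-2 + (1/10)*8) = 6/(-2 + 4/5) = 6/(-6/5) = 6*(-5/6) = -5)
m(S) = 1 (m(S) = (2*S)/((2*S)) = (2*S)*(1/(2*S)) = 1)
h = -9 (h = -6 - 3 = -9)
h*m(L) = -9*1 = -9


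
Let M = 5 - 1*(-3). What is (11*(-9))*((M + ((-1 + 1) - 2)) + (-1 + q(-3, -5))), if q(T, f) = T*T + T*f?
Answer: -2871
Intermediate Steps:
M = 8 (M = 5 + 3 = 8)
q(T, f) = T² + T*f
(11*(-9))*((M + ((-1 + 1) - 2)) + (-1 + q(-3, -5))) = (11*(-9))*((8 + ((-1 + 1) - 2)) + (-1 - 3*(-3 - 5))) = -99*((8 + (0 - 2)) + (-1 - 3*(-8))) = -99*((8 - 2) + (-1 + 24)) = -99*(6 + 23) = -99*29 = -2871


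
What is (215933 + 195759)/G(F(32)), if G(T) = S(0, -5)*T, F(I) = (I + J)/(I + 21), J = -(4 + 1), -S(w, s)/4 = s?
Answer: 5454919/135 ≈ 40407.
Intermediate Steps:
S(w, s) = -4*s
J = -5 (J = -1*5 = -5)
F(I) = (-5 + I)/(21 + I) (F(I) = (I - 5)/(I + 21) = (-5 + I)/(21 + I))
G(T) = 20*T (G(T) = (-4*(-5))*T = 20*T)
(215933 + 195759)/G(F(32)) = (215933 + 195759)/((20*((-5 + 32)/(21 + 32)))) = 411692/((20*(27/53))) = 411692/(540/53) = 411692*(53/540) = 5454919/135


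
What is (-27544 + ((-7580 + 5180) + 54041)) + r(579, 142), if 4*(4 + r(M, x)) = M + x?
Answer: 97093/4 ≈ 24273.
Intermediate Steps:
r(M, x) = -4 + M/4 + x/4 (r(M, x) = -4 + (M + x)/4 = -4 + (M/4 + x/4) = -4 + M/4 + x/4)
(-27544 + ((-7580 + 5180) + 54041)) + r(579, 142) = (-27544 + ((-7580 + 5180) + 54041)) + (-4 + (¼)*579 + (¼)*142) = (-27544 + (-2400 + 54041)) + (-4 + 579/4 + 71/2) = (-27544 + 51641) + 705/4 = 24097 + 705/4 = 97093/4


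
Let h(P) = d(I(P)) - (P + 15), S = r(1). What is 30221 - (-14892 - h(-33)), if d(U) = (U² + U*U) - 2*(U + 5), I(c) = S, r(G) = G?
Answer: 45121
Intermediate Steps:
S = 1
I(c) = 1
d(U) = -10 - 2*U + 2*U² (d(U) = (U² + U²) - 2*(5 + U) = 2*U² + (-10 - 2*U) = -10 - 2*U + 2*U²)
h(P) = -25 - P (h(P) = (-10 - 2*1 + 2*1²) - (P + 15) = (-10 - 2 + 2*1) - (15 + P) = (-10 - 2 + 2) + (-15 - P) = -10 + (-15 - P) = -25 - P)
30221 - (-14892 - h(-33)) = 30221 - (-14892 - (-25 - 1*(-33))) = 30221 - (-14892 - (-25 + 33)) = 30221 - (-14892 - 1*8) = 30221 - (-14892 - 8) = 30221 - 1*(-14900) = 30221 + 14900 = 45121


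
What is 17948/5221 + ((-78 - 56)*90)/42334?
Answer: 348422686/110512907 ≈ 3.1528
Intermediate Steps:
17948/5221 + ((-78 - 56)*90)/42334 = 17948*(1/5221) - 134*90*(1/42334) = 17948/5221 - 12060*1/42334 = 17948/5221 - 6030/21167 = 348422686/110512907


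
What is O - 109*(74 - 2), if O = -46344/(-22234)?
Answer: -87223044/11117 ≈ -7845.9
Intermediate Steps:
O = 23172/11117 (O = -46344*(-1/22234) = 23172/11117 ≈ 2.0844)
O - 109*(74 - 2) = 23172/11117 - 109*(74 - 2) = 23172/11117 - 109*72 = 23172/11117 - 7848 = -87223044/11117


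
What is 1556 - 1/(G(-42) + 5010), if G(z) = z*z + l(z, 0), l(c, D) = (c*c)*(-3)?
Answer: 2305991/1482 ≈ 1556.0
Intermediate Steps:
l(c, D) = -3*c**2 (l(c, D) = c**2*(-3) = -3*c**2)
G(z) = -2*z**2 (G(z) = z*z - 3*z**2 = z**2 - 3*z**2 = -2*z**2)
1556 - 1/(G(-42) + 5010) = 1556 - 1/(-2*(-42)**2 + 5010) = 1556 - 1/(-2*1764 + 5010) = 1556 - 1/(-3528 + 5010) = 1556 - 1/1482 = 2305991/1482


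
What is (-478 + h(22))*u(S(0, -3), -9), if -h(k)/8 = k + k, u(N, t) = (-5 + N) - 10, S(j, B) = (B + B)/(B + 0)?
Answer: 10790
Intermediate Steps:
S(j, B) = 2 (S(j, B) = (2*B)/B = 2)
u(N, t) = -15 + N
h(k) = -16*k (h(k) = -8*(k + k) = -16*k)
(-478 + h(22))*u(S(0, -3), -9) = (-478 - 16*22)*(-15 + 2) = (-478 - 352)*(-13) = -830*(-13) = 10790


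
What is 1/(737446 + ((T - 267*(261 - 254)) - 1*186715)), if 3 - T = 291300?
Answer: 1/257565 ≈ 3.8825e-6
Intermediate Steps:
T = -291297 (T = 3 - 1*291300 = 3 - 291300 = -291297)
1/(737446 + ((T - 267*(261 - 254)) - 1*186715)) = 1/(737446 + ((-291297 - 267*(261 - 254)) - 1*186715)) = 1/(737446 + ((-291297 - 267*7) - 186715)) = 1/(737446 + ((-291297 - 1869) - 186715)) = 1/(737446 + (-293166 - 186715)) = 1/(737446 - 479881) = 1/257565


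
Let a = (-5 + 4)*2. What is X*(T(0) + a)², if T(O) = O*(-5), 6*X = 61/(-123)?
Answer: -122/369 ≈ -0.33062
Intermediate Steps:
X = -61/738 (X = (61/(-123))/6 = (61*(-1/123))/6 = (⅙)*(-61/123) = -61/738 ≈ -0.082656)
T(O) = -5*O
a = -2 (a = -1*2 = -2)
X*(T(0) + a)² = -61*(-5*0 - 2)²/738 = -61*(0 - 2)²/738 = -61/738*(-2)² = -61/738*4 = -122/369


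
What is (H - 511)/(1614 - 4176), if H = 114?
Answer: 397/2562 ≈ 0.15496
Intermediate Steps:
(H - 511)/(1614 - 4176) = (114 - 511)/(1614 - 4176) = -397/(-2562) = -397*(-1/2562) = 397/2562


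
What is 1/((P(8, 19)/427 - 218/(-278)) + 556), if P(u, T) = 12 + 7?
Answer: 59353/33049452 ≈ 0.0017959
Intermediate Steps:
P(u, T) = 19
1/((P(8, 19)/427 - 218/(-278)) + 556) = 1/((19/427 - 218/(-278)) + 556) = 1/((19*(1/427) - 218*(-1/278)) + 556) = 1/((19/427 + 109/139) + 556) = 1/(49184/59353 + 556) = 1/(33049452/59353) = 59353/33049452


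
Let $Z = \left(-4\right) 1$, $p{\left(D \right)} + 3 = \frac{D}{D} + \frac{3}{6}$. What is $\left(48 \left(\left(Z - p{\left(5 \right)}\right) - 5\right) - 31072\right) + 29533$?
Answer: $-1899$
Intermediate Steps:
$p{\left(D \right)} = - \frac{3}{2}$ ($p{\left(D \right)} = -3 + \left(\frac{D}{D} + \frac{3}{6}\right) = -3 + \left(1 + 3 \cdot \frac{1}{6}\right) = -3 + \left(1 + \frac{1}{2}\right) = -3 + \frac{3}{2} = - \frac{3}{2}$)
$Z = -4$
$\left(48 \left(\left(Z - p{\left(5 \right)}\right) - 5\right) - 31072\right) + 29533 = \left(48 \left(\left(-4 - - \frac{3}{2}\right) - 5\right) - 31072\right) + 29533 = \left(48 \left(\left(-4 + \frac{3}{2}\right) - 5\right) - 31072\right) + 29533 = \left(48 \left(- \frac{5}{2} - 5\right) - 31072\right) + 29533 = \left(48 \left(- \frac{15}{2}\right) - 31072\right) + 29533 = \left(-360 - 31072\right) + 29533 = -31432 + 29533 = -1899$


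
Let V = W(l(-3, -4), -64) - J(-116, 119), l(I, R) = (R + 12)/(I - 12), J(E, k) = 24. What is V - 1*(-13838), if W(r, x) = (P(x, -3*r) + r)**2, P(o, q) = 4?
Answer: 3110854/225 ≈ 13826.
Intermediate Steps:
l(I, R) = (12 + R)/(-12 + I)
W(r, x) = (4 + r)**2
V = -2696/225 (V = (4 + (12 - 4)/(-12 - 3))**2 - 1*24 = (4 + 8/(-15))**2 - 24 = (4 - 1/15*8)**2 - 24 = (4 - 8/15)**2 - 24 = (52/15)**2 - 24 = 2704/225 - 24 = -2696/225 ≈ -11.982)
V - 1*(-13838) = -2696/225 - 1*(-13838) = -2696/225 + 13838 = 3110854/225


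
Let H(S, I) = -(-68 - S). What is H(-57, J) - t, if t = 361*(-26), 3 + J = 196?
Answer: 9397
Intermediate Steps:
J = 193 (J = -3 + 196 = 193)
H(S, I) = 68 + S
t = -9386
H(-57, J) - t = (68 - 57) - 1*(-9386) = 11 + 9386 = 9397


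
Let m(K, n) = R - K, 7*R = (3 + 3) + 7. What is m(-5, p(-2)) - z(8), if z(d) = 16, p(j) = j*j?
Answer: -64/7 ≈ -9.1429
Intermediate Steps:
R = 13/7 (R = ((3 + 3) + 7)/7 = (6 + 7)/7 = (⅐)*13 = 13/7 ≈ 1.8571)
p(j) = j²
m(K, n) = 13/7 - K
m(-5, p(-2)) - z(8) = (13/7 - 1*(-5)) - 1*16 = (13/7 + 5) - 16 = 48/7 - 16 = -64/7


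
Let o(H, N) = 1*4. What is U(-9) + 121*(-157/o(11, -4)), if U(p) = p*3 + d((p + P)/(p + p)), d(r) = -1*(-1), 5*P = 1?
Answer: -19101/4 ≈ -4775.3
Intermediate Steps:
P = ⅕ (P = (⅕)*1 = ⅕ ≈ 0.20000)
d(r) = 1
o(H, N) = 4
U(p) = 1 + 3*p (U(p) = p*3 + 1 = 3*p + 1 = 1 + 3*p)
U(-9) + 121*(-157/o(11, -4)) = (1 + 3*(-9)) + 121*(-157/4) = (1 - 27) + 121*(-157*¼) = -26 + 121*(-157/4) = -26 - 18997/4 = -19101/4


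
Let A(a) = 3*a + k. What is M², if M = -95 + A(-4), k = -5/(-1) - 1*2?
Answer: 10816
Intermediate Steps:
k = 3 (k = -5*(-1) - 2 = 5 - 2 = 3)
A(a) = 3 + 3*a (A(a) = 3*a + 3 = 3 + 3*a)
M = -104 (M = -95 + (3 + 3*(-4)) = -95 + (3 - 12) = -95 - 9 = -104)
M² = (-104)² = 10816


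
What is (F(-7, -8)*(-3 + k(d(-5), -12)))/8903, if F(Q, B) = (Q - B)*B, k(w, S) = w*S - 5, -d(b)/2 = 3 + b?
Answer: 448/8903 ≈ 0.050320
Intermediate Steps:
d(b) = -6 - 2*b (d(b) = -2*(3 + b) = -6 - 2*b)
k(w, S) = -5 + S*w (k(w, S) = S*w - 5 = -5 + S*w)
F(Q, B) = B*(Q - B)
(F(-7, -8)*(-3 + k(d(-5), -12)))/8903 = ((-8*(-7 - 1*(-8)))*(-3 + (-5 - 12*(-6 - 2*(-5)))))/8903 = ((-8*(-7 + 8))*(-3 + (-5 - 12*(-6 + 10))))*(1/8903) = ((-8*1)*(-3 + (-5 - 12*4)))*(1/8903) = -8*(-3 + (-5 - 48))*(1/8903) = -8*(-3 - 53)*(1/8903) = -8*(-56)*(1/8903) = 448*(1/8903) = 448/8903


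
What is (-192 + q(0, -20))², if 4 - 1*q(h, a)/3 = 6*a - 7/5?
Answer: 848241/25 ≈ 33930.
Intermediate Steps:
q(h, a) = 81/5 - 18*a (q(h, a) = 12 - 3*(6*a - 7/5) = 12 - 3*(-7/5 + 6*a) = 12 + (21/5 - 18*a) = 81/5 - 18*a)
(-192 + q(0, -20))² = (-192 + (81/5 - 18*(-20)))² = (-192 + (81/5 + 360))² = (-192 + 1881/5)² = (921/5)² = 848241/25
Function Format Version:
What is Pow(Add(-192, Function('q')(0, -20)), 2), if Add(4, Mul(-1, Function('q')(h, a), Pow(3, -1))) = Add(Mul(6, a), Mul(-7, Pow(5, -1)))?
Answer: Rational(848241, 25) ≈ 33930.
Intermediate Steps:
Function('q')(h, a) = Add(Rational(81, 5), Mul(-18, a)) (Function('q')(h, a) = Add(12, Mul(-3, Add(Mul(6, a), Mul(-7, Pow(5, -1))))) = Add(12, Mul(-3, Add(Mul(6, a), Mul(-7, Rational(1, 5))))) = Add(12, Mul(-3, Add(Mul(6, a), Rational(-7, 5)))) = Add(12, Mul(-3, Add(Rational(-7, 5), Mul(6, a)))) = Add(12, Add(Rational(21, 5), Mul(-18, a))) = Add(Rational(81, 5), Mul(-18, a)))
Pow(Add(-192, Function('q')(0, -20)), 2) = Pow(Add(-192, Add(Rational(81, 5), Mul(-18, -20))), 2) = Pow(Add(-192, Add(Rational(81, 5), 360)), 2) = Pow(Add(-192, Rational(1881, 5)), 2) = Pow(Rational(921, 5), 2) = Rational(848241, 25)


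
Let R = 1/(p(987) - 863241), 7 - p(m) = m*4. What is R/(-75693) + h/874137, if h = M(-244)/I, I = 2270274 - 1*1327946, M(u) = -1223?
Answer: -4414084208009/3003828039143680960552 ≈ -1.4695e-9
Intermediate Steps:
p(m) = 7 - 4*m (p(m) = 7 - m*4 = 7 - 4*m)
I = 942328 (I = 2270274 - 1327946 = 942328)
h = -1223/942328 ≈ -0.0012979
R = -1/867182 (R = 1/((7 - 4*987) - 863241) = 1/((7 - 3948) - 863241) = 1/(-3941 - 863241) = 1/(-867182) = -1/867182 ≈ -1.1532e-6)
R/(-75693) + h/874137 = -1/867182/(-75693) - 1223/942328/874137 = -1/867182*(-1/75693) - 1223/942328*1/874137 = 1/65639607126 - 1223/823723770936 = -4414084208009/3003828039143680960552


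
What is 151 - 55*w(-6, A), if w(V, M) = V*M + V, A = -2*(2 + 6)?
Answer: -4799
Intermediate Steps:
A = -16 (A = -2*8 = -16)
w(V, M) = V + M*V (w(V, M) = M*V + V = V + M*V)
151 - 55*w(-6, A) = 151 - (-330)*(1 - 16) = 151 - (-330)*(-15) = 151 - 55*90 = 151 - 4950 = -4799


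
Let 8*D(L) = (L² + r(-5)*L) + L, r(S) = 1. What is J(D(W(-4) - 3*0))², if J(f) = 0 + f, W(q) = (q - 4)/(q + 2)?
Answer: 9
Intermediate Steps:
W(q) = (-4 + q)/(2 + q)
D(L) = L/4 + L²/8 (D(L) = ((L² + 1*L) + L)/8 = ((L² + L) + L)/8 = ((L + L²) + L)/8 = (L² + 2*L)/8 = L/4 + L²/8)
J(f) = f
J(D(W(-4) - 3*0))² = (((-4 - 4)/(2 - 4) - 3*0)*(2 + ((-4 - 4)/(2 - 4) - 3*0))/8)² = ((-8/(-2) + 0)*(2 + (-8/(-2) + 0))/8)² = ((-½*(-8) + 0)*(2 + (-½*(-8) + 0))/8)² = ((4 + 0)*(2 + (4 + 0))/8)² = ((⅛)*4*(2 + 4))² = ((⅛)*4*6)² = 3² = 9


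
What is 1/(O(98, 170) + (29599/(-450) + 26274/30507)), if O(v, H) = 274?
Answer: 4576050/956786569 ≈ 0.0047827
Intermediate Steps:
1/(O(98, 170) + (29599/(-450) + 26274/30507)) = 1/(274 + (29599/(-450) + 26274/30507)) = 1/(274 + (29599*(-1/450) + 26274*(1/30507))) = 1/(274 + (-29599/450 + 8758/10169)) = 1/(274 - 297051131/4576050) = 1/(956786569/4576050) = 4576050/956786569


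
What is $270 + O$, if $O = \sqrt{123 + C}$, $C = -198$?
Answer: $270 + 5 i \sqrt{3} \approx 270.0 + 8.6602 i$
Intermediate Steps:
$O = 5 i \sqrt{3}$ ($O = \sqrt{123 - 198} = \sqrt{-75} = 5 i \sqrt{3} \approx 8.6602 i$)
$270 + O = 270 + 5 i \sqrt{3}$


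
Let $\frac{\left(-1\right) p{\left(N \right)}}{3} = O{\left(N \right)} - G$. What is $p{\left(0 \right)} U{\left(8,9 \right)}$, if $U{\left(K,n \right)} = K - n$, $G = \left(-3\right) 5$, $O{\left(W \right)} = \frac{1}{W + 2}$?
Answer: $\frac{93}{2} \approx 46.5$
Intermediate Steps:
$O{\left(W \right)} = \frac{1}{2 + W}$
$G = -15$
$p{\left(N \right)} = -45 - \frac{3}{2 + N}$ ($p{\left(N \right)} = - 3 \left(\frac{1}{2 + N} - -15\right) = - 3 \left(\frac{1}{2 + N} + 15\right) = - 3 \left(15 + \frac{1}{2 + N}\right) = -45 - \frac{3}{2 + N}$)
$p{\left(0 \right)} U{\left(8,9 \right)} = \frac{3 \left(-31 - 0\right)}{2 + 0} \left(8 - 9\right) = \frac{3 \left(-31 + 0\right)}{2} \left(8 - 9\right) = 3 \cdot \frac{1}{2} \left(-31\right) \left(-1\right) = \left(- \frac{93}{2}\right) \left(-1\right) = \frac{93}{2}$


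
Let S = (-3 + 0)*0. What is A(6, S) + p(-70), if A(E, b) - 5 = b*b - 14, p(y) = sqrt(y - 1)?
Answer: -9 + I*sqrt(71) ≈ -9.0 + 8.4261*I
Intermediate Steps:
p(y) = sqrt(-1 + y)
S = 0 (S = -3*0 = 0)
A(E, b) = -9 + b**2 (A(E, b) = 5 + (b*b - 14) = 5 + (b**2 - 14) = 5 + (-14 + b**2) = -9 + b**2)
A(6, S) + p(-70) = (-9 + 0**2) + sqrt(-1 - 70) = (-9 + 0) + sqrt(-71) = -9 + I*sqrt(71)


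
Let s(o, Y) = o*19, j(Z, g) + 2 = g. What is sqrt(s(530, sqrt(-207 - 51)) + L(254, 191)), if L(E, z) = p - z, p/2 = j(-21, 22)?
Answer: sqrt(9919) ≈ 99.594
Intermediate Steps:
j(Z, g) = -2 + g
p = 40 (p = 2*(-2 + 22) = 2*20 = 40)
L(E, z) = 40 - z
s(o, Y) = 19*o
sqrt(s(530, sqrt(-207 - 51)) + L(254, 191)) = sqrt(19*530 + (40 - 1*191)) = sqrt(10070 + (40 - 191)) = sqrt(10070 - 151) = sqrt(9919)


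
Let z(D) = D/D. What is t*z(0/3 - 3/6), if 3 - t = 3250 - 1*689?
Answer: -2558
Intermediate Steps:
z(D) = 1
t = -2558 (t = 3 - (3250 - 1*689) = 3 - (3250 - 689) = 3 - 1*2561 = 3 - 2561 = -2558)
t*z(0/3 - 3/6) = -2558*1 = -2558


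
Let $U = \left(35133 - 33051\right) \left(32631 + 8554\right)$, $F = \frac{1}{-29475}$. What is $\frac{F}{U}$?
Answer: $- \frac{1}{2527397835750} \approx -3.9566 \cdot 10^{-13}$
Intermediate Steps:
$F = - \frac{1}{29475} \approx -3.3927 \cdot 10^{-5}$
$U = 85747170$ ($U = 2082 \cdot 41185 = 85747170$)
$\frac{F}{U} = - \frac{1}{29475 \cdot 85747170} = \left(- \frac{1}{29475}\right) \frac{1}{85747170} = - \frac{1}{2527397835750}$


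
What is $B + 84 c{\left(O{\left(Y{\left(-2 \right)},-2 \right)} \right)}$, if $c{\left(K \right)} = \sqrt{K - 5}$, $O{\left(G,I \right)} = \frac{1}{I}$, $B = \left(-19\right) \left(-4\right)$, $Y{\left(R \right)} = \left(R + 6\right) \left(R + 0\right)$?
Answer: $76 + 42 i \sqrt{22} \approx 76.0 + 197.0 i$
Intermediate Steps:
$Y{\left(R \right)} = R \left(6 + R\right)$ ($Y{\left(R \right)} = \left(6 + R\right) R = R \left(6 + R\right)$)
$B = 76$
$c{\left(K \right)} = \sqrt{-5 + K}$
$B + 84 c{\left(O{\left(Y{\left(-2 \right)},-2 \right)} \right)} = 76 + 84 \sqrt{-5 + \frac{1}{-2}} = 76 + 84 \sqrt{-5 - \frac{1}{2}} = 76 + 84 \sqrt{- \frac{11}{2}} = 76 + 84 \frac{i \sqrt{22}}{2} = 76 + 42 i \sqrt{22}$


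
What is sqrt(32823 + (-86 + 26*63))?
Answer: 25*sqrt(55) ≈ 185.41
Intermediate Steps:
sqrt(32823 + (-86 + 26*63)) = sqrt(32823 + (-86 + 1638)) = sqrt(32823 + 1552) = sqrt(34375) = 25*sqrt(55)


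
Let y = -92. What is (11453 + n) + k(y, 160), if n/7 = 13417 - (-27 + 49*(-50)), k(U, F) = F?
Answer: 122871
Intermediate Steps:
n = 111258 (n = 7*(13417 - (-27 + 49*(-50))) = 7*(13417 - (-27 - 2450)) = 7*(13417 - 1*(-2477)) = 7*(13417 + 2477) = 7*15894 = 111258)
(11453 + n) + k(y, 160) = (11453 + 111258) + 160 = 122711 + 160 = 122871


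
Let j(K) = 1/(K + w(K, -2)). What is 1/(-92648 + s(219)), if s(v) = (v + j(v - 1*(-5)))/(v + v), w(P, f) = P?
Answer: -196224/18179663039 ≈ -1.0794e-5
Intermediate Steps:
j(K) = 1/(2*K) (j(K) = 1/(K + K) = 1/(2*K))
s(v) = (v + 1/(2*(5 + v)))/(2*v) (s(v) = (v + 1/(2*(v - 1*(-5))))/(v + v) = (v + 1/(2*(v + 5)))/((2*v)) = (v + 1/(2*(5 + v)))*(1/(2*v)) = (v + 1/(2*(5 + v)))/(2*v))
1/(-92648 + s(219)) = 1/(-92648 + (¼)*(1 + 2*219*(5 + 219))/(219*(5 + 219))) = 1/(-92648 + (¼)*(1/219)*(1 + 2*219*224)/224) = 1/(-92648 + (¼)*(1/219)*(1/224)*(1 + 98112)) = 1/(-92648 + (¼)*(1/219)*(1/224)*98113) = 1/(-92648 + 98113/196224) = 1/(-18179663039/196224) = -196224/18179663039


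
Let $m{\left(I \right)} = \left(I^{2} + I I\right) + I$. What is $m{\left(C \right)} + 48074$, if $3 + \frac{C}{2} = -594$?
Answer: $2898152$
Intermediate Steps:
$C = -1194$ ($C = -6 + 2 \left(-594\right) = -6 - 1188 = -1194$)
$m{\left(I \right)} = I + 2 I^{2}$ ($m{\left(I \right)} = \left(I^{2} + I^{2}\right) + I = 2 I^{2} + I = I + 2 I^{2}$)
$m{\left(C \right)} + 48074 = - 1194 \left(1 + 2 \left(-1194\right)\right) + 48074 = - 1194 \left(1 - 2388\right) + 48074 = \left(-1194\right) \left(-2387\right) + 48074 = 2850078 + 48074 = 2898152$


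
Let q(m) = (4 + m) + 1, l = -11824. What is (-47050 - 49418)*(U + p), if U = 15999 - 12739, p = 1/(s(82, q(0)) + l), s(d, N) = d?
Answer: -615448459682/1957 ≈ -3.1449e+8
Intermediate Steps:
q(m) = 5 + m
p = -1/11742 (p = 1/(82 - 11824) = 1/(-11742) = -1/11742 ≈ -8.5164e-5)
U = 3260
(-47050 - 49418)*(U + p) = (-47050 - 49418)*(3260 - 1/11742) = -96468*38278919/11742 = -615448459682/1957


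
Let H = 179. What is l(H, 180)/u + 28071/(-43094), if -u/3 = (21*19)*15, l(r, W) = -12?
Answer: -167832559/257917590 ≈ -0.65072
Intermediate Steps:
u = -17955 (u = -3*21*19*15 = -1197*15 = -3*5985 = -17955)
l(H, 180)/u + 28071/(-43094) = -12/(-17955) + 28071/(-43094) = -12*(-1/17955) + 28071*(-1/43094) = 4/5985 - 28071/43094 = -167832559/257917590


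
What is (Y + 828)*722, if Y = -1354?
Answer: -379772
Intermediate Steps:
(Y + 828)*722 = (-1354 + 828)*722 = -526*722 = -379772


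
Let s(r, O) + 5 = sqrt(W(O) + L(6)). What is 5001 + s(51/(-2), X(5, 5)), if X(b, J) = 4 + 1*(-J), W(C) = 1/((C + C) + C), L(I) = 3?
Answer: 4996 + 2*sqrt(6)/3 ≈ 4997.6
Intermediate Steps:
W(C) = 1/(3*C) (W(C) = 1/(2*C + C) = 1/(3*C))
X(b, J) = 4 - J
s(r, O) = -5 + sqrt(3 + 1/(3*O)) (s(r, O) = -5 + sqrt(1/(3*O) + 3) = -5 + sqrt(3 + 1/(3*O)))
5001 + s(51/(-2), X(5, 5)) = 5001 + (-5 + sqrt(27 + 3/(4 - 1*5))/3) = 5001 + (-5 + sqrt(27 + 3/(4 - 5))/3) = 5001 + (-5 + sqrt(27 + 3/(-1))/3) = 5001 + (-5 + sqrt(27 + 3*(-1))/3) = 5001 + (-5 + sqrt(27 - 3)/3) = 5001 + (-5 + sqrt(24)/3) = 5001 + (-5 + (2*sqrt(6))/3) = 5001 + (-5 + 2*sqrt(6)/3) = 4996 + 2*sqrt(6)/3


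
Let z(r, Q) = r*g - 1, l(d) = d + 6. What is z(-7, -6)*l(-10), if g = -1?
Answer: -24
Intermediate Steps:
l(d) = 6 + d
z(r, Q) = -1 - r (z(r, Q) = r*(-1) - 1 = -r - 1 = -1 - r)
z(-7, -6)*l(-10) = (-1 - 1*(-7))*(6 - 10) = (-1 + 7)*(-4) = 6*(-4) = -24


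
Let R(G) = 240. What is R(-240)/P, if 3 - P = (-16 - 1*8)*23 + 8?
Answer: 240/547 ≈ 0.43876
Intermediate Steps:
P = 547 (P = 3 - ((-16 - 1*8)*23 + 8) = 3 - ((-16 - 8)*23 + 8) = 3 - (-24*23 + 8) = 3 - (-552 + 8) = 3 - 1*(-544) = 3 + 544 = 547)
R(-240)/P = 240/547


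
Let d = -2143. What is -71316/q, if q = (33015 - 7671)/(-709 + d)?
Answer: 1412453/176 ≈ 8025.3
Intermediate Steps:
q = -6336/713 (q = (33015 - 7671)/(-709 - 2143) = 25344/(-2852) = 25344*(-1/2852) = -6336/713 ≈ -8.8864)
-71316/q = -71316/(-6336/713) = -71316*(-713/6336) = 1412453/176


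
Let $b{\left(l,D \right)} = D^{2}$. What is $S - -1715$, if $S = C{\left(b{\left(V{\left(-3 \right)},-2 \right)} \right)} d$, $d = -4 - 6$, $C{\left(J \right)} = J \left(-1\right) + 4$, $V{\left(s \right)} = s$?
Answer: $1715$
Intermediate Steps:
$C{\left(J \right)} = 4 - J$ ($C{\left(J \right)} = - J + 4 = 4 - J$)
$d = -10$ ($d = -4 - 6 = -10$)
$S = 0$ ($S = \left(4 - \left(-2\right)^{2}\right) \left(-10\right) = \left(4 - 4\right) \left(-10\right) = 0 \left(-10\right) = 0$)
$S - -1715 = 0 - -1715 = 0 + 1715 = 1715$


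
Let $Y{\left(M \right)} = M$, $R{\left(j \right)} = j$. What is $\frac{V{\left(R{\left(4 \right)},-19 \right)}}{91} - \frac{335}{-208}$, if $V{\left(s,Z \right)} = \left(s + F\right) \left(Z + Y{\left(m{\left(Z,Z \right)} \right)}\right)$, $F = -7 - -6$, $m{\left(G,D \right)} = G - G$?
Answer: $\frac{1433}{1456} \approx 0.9842$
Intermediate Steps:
$m{\left(G,D \right)} = 0$
$F = -1$ ($F = -7 + 6 = -1$)
$V{\left(s,Z \right)} = Z \left(-1 + s\right)$ ($V{\left(s,Z \right)} = \left(s - 1\right) \left(Z + 0\right) = \left(-1 + s\right) Z = Z \left(-1 + s\right)$)
$\frac{V{\left(R{\left(4 \right)},-19 \right)}}{91} - \frac{335}{-208} = \frac{\left(-19\right) \left(-1 + 4\right)}{91} - \frac{335}{-208} = \left(-19\right) 3 \cdot \frac{1}{91} - - \frac{335}{208} = \left(-57\right) \frac{1}{91} + \frac{335}{208} = - \frac{57}{91} + \frac{335}{208} = \frac{1433}{1456}$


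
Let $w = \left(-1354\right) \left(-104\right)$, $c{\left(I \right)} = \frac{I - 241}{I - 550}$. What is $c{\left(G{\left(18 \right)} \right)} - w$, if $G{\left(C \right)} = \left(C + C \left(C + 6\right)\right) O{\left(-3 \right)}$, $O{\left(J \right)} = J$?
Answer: $- \frac{267548809}{1900} \approx -1.4082 \cdot 10^{5}$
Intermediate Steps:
$G{\left(C \right)} = - 3 C - 3 C \left(6 + C\right)$ ($G{\left(C \right)} = \left(C + C \left(C + 6\right)\right) \left(-3\right) = \left(C + C \left(6 + C\right)\right) \left(-3\right) = - 3 C - 3 C \left(6 + C\right)$)
$c{\left(I \right)} = \frac{-241 + I}{-550 + I}$
$w = 140816$
$c{\left(G{\left(18 \right)} \right)} - w = \frac{-241 - 54 \left(7 + 18\right)}{-550 - 54 \left(7 + 18\right)} - 140816 = \frac{-241 - 54 \cdot 25}{-550 - 54 \cdot 25} - 140816 = \frac{-241 - 1350}{-550 - 1350} - 140816 = \frac{1}{-1900} \left(-1591\right) - 140816 = \left(- \frac{1}{1900}\right) \left(-1591\right) - 140816 = \frac{1591}{1900} - 140816 = - \frac{267548809}{1900}$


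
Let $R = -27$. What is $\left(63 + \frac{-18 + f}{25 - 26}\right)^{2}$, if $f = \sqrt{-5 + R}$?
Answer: $6529 - 648 i \sqrt{2} \approx 6529.0 - 916.41 i$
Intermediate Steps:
$f = 4 i \sqrt{2}$ ($f = \sqrt{-5 - 27} = \sqrt{-32} = 4 i \sqrt{2} \approx 5.6569 i$)
$\left(63 + \frac{-18 + f}{25 - 26}\right)^{2} = \left(63 + \frac{-18 + 4 i \sqrt{2}}{25 - 26}\right)^{2} = \left(63 + \frac{-18 + 4 i \sqrt{2}}{-1}\right)^{2} = \left(63 + \left(-18 + 4 i \sqrt{2}\right) \left(-1\right)\right)^{2} = \left(63 + \left(18 - 4 i \sqrt{2}\right)\right)^{2} = \left(81 - 4 i \sqrt{2}\right)^{2}$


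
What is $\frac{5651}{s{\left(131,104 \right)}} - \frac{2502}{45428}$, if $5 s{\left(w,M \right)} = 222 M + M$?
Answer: $\frac{306385439}{263391544} \approx 1.1632$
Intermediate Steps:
$s{\left(w,M \right)} = \frac{223 M}{5}$ ($s{\left(w,M \right)} = \frac{222 M + M}{5} = \frac{223 M}{5}$)
$\frac{5651}{s{\left(131,104 \right)}} - \frac{2502}{45428} = \frac{5651}{\frac{223}{5} \cdot 104} - \frac{2502}{45428} = \frac{5651}{\frac{23192}{5}} - \frac{1251}{22714} = 5651 \cdot \frac{5}{23192} - \frac{1251}{22714} = \frac{28255}{23192} - \frac{1251}{22714} = \frac{306385439}{263391544}$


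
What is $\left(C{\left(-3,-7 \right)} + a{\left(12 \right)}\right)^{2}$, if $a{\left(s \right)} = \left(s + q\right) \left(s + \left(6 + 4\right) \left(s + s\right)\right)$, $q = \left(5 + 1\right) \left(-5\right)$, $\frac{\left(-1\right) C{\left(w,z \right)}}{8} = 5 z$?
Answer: $18113536$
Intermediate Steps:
$C{\left(w,z \right)} = - 40 z$ ($C{\left(w,z \right)} = - 8 \cdot 5 z = - 40 z$)
$q = -30$ ($q = 6 \left(-5\right) = -30$)
$a{\left(s \right)} = 21 s \left(-30 + s\right)$ ($a{\left(s \right)} = \left(s - 30\right) \left(s + \left(6 + 4\right) \left(s + s\right)\right) = \left(-30 + s\right) \left(s + 10 \cdot 2 s\right) = \left(-30 + s\right) \left(s + 20 s\right) = \left(-30 + s\right) 21 s = 21 s \left(-30 + s\right)$)
$\left(C{\left(-3,-7 \right)} + a{\left(12 \right)}\right)^{2} = \left(\left(-40\right) \left(-7\right) + 21 \cdot 12 \left(-30 + 12\right)\right)^{2} = \left(280 + 21 \cdot 12 \left(-18\right)\right)^{2} = \left(280 - 4536\right)^{2} = \left(-4256\right)^{2} = 18113536$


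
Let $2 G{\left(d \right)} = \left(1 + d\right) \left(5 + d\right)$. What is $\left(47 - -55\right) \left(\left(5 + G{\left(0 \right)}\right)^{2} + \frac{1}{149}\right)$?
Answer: $\frac{1709979}{298} \approx 5738.2$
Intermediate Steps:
$G{\left(d \right)} = \frac{\left(1 + d\right) \left(5 + d\right)}{2}$
$\left(47 - -55\right) \left(\left(5 + G{\left(0 \right)}\right)^{2} + \frac{1}{149}\right) = \left(47 - -55\right) \left(\left(5 + \left(\frac{5}{2} + \frac{0^{2}}{2} + 3 \cdot 0\right)\right)^{2} + \frac{1}{149}\right) = \left(47 + 55\right) \left(\left(5 + \left(\frac{5}{2} + \frac{1}{2} \cdot 0 + 0\right)\right)^{2} + \frac{1}{149}\right) = 102 \left(\left(5 + \left(\frac{5}{2} + 0 + 0\right)\right)^{2} + \frac{1}{149}\right) = 102 \left(\left(5 + \frac{5}{2}\right)^{2} + \frac{1}{149}\right) = 102 \left(\left(\frac{15}{2}\right)^{2} + \frac{1}{149}\right) = 102 \left(\frac{225}{4} + \frac{1}{149}\right) = 102 \cdot \frac{33529}{596} = \frac{1709979}{298}$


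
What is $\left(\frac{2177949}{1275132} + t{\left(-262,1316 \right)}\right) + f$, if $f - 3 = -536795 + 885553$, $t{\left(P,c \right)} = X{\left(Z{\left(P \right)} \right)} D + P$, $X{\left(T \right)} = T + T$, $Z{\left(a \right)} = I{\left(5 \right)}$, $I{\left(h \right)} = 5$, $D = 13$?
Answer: $\frac{148183390659}{425044} \approx 3.4863 \cdot 10^{5}$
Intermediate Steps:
$Z{\left(a \right)} = 5$
$X{\left(T \right)} = 2 T$
$t{\left(P,c \right)} = 130 + P$ ($t{\left(P,c \right)} = 2 \cdot 5 \cdot 13 + P = 10 \cdot 13 + P = 130 + P$)
$f = 348761$ ($f = 3 + \left(-536795 + 885553\right) = 3 + 348758 = 348761$)
$\left(\frac{2177949}{1275132} + t{\left(-262,1316 \right)}\right) + f = \left(\frac{2177949}{1275132} + \left(130 - 262\right)\right) + 348761 = \left(2177949 \cdot \frac{1}{1275132} - 132\right) + 348761 = \left(\frac{725983}{425044} - 132\right) + 348761 = - \frac{55379825}{425044} + 348761 = \frac{148183390659}{425044}$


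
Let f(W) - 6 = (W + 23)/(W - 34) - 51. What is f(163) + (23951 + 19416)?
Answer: 1862908/43 ≈ 43323.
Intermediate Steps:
f(W) = -45 + (23 + W)/(-34 + W) (f(W) = 6 + ((W + 23)/(W - 34) - 51) = 6 + ((23 + W)/(-34 + W) - 51) = 6 + (-51 + (23 + W)/(-34 + W)) = -45 + (23 + W)/(-34 + W))
f(163) + (23951 + 19416) = (1553 - 44*163)/(-34 + 163) + (23951 + 19416) = (1553 - 7172)/129 + 43367 = (1/129)*(-5619) + 43367 = -1873/43 + 43367 = 1862908/43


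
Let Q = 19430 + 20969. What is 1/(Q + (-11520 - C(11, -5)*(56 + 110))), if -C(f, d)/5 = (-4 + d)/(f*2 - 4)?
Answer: 1/28464 ≈ 3.5132e-5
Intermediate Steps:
C(f, d) = -5*(-4 + d)/(-4 + 2*f) (C(f, d) = -5*(-4 + d)/(f*2 - 4) = -5*(-4 + d)/(2*f - 4) = -5*(-4 + d)/(-4 + 2*f))
Q = 40399
1/(Q + (-11520 - C(11, -5)*(56 + 110))) = 1/(40399 + (-11520 - 5*(4 - 1*(-5))/(2*(-2 + 11))*(56 + 110))) = 1/(40399 + (-11520 - (5/2)*(4 + 5)/9*166)) = 1/(40399 + (-11520 - (5/2)*(⅑)*9*166)) = 1/(40399 + (-11520 - 5*166/2)) = 1/(40399 + (-11520 - 1*415)) = 1/(40399 + (-11520 - 415)) = 1/(40399 - 11935) = 1/28464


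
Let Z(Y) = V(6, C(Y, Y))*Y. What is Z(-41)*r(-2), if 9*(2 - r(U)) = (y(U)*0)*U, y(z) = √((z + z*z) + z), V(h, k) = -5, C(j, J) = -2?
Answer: 410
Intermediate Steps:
y(z) = √(z² + 2*z) (y(z) = √((z + z²) + z) = √(z² + 2*z))
r(U) = 2 (r(U) = 2 - √(U*(2 + U))*0*U/9 = 2 - 0*U = 2 - ⅑*0 = 2 + 0 = 2)
Z(Y) = -5*Y
Z(-41)*r(-2) = -5*(-41)*2 = 205*2 = 410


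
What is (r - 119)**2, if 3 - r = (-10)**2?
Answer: 46656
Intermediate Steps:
r = -97 (r = 3 - 1*(-10)**2 = 3 - 1*100 = 3 - 100 = -97)
(r - 119)**2 = (-97 - 119)**2 = (-216)**2 = 46656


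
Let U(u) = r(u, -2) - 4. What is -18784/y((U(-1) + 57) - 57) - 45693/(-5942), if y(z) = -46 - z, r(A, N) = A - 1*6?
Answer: 113213783/207970 ≈ 544.38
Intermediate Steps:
r(A, N) = -6 + A (r(A, N) = A - 6 = -6 + A)
U(u) = -10 + u (U(u) = (-6 + u) - 4 = -10 + u)
-18784/y((U(-1) + 57) - 57) - 45693/(-5942) = -18784/(-46 - (((-10 - 1) + 57) - 57)) - 45693/(-5942) = -18784/(-46 - ((-11 + 57) - 57)) - 45693*(-1/5942) = -18784/(-46 - (46 - 57)) + 45693/5942 = -18784/(-46 - 1*(-11)) + 45693/5942 = -18784/(-46 + 11) + 45693/5942 = -18784/(-35) + 45693/5942 = -18784*(-1/35) + 45693/5942 = 18784/35 + 45693/5942 = 113213783/207970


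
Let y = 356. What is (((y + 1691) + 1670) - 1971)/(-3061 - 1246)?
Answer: -1746/4307 ≈ -0.40539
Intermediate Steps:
(((y + 1691) + 1670) - 1971)/(-3061 - 1246) = (((356 + 1691) + 1670) - 1971)/(-3061 - 1246) = ((2047 + 1670) - 1971)/(-4307) = (3717 - 1971)*(-1/4307) = 1746*(-1/4307) = -1746/4307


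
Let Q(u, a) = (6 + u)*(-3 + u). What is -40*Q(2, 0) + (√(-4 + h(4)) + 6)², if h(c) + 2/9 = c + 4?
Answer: 3238/9 + 4*√34 ≈ 383.10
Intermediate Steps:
h(c) = 34/9 + c (h(c) = -2/9 + (c + 4) = -2/9 + (4 + c) = 34/9 + c)
Q(u, a) = (-3 + u)*(6 + u)
-40*Q(2, 0) + (√(-4 + h(4)) + 6)² = -40*(-18 + 2² + 3*2) + (√(-4 + (34/9 + 4)) + 6)² = -40*(-18 + 4 + 6) + (√(-4 + 70/9) + 6)² = -40*(-8) + (√(34/9) + 6)² = 320 + (√34/3 + 6)² = 320 + (6 + √34/3)²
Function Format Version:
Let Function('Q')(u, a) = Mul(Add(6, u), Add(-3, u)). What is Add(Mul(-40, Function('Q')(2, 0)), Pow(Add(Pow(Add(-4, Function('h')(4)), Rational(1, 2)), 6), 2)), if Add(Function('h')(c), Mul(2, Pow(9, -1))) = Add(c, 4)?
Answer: Add(Rational(3238, 9), Mul(4, Pow(34, Rational(1, 2)))) ≈ 383.10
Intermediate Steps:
Function('h')(c) = Add(Rational(34, 9), c) (Function('h')(c) = Add(Rational(-2, 9), Add(c, 4)) = Add(Rational(-2, 9), Add(4, c)) = Add(Rational(34, 9), c))
Function('Q')(u, a) = Mul(Add(-3, u), Add(6, u))
Add(Mul(-40, Function('Q')(2, 0)), Pow(Add(Pow(Add(-4, Function('h')(4)), Rational(1, 2)), 6), 2)) = Add(Mul(-40, Add(-18, Pow(2, 2), Mul(3, 2))), Pow(Add(Pow(Add(-4, Add(Rational(34, 9), 4)), Rational(1, 2)), 6), 2)) = Add(Mul(-40, Add(-18, 4, 6)), Pow(Add(Pow(Add(-4, Rational(70, 9)), Rational(1, 2)), 6), 2)) = Add(Mul(-40, -8), Pow(Add(Pow(Rational(34, 9), Rational(1, 2)), 6), 2)) = Add(320, Pow(Add(Mul(Rational(1, 3), Pow(34, Rational(1, 2))), 6), 2)) = Add(320, Pow(Add(6, Mul(Rational(1, 3), Pow(34, Rational(1, 2)))), 2))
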